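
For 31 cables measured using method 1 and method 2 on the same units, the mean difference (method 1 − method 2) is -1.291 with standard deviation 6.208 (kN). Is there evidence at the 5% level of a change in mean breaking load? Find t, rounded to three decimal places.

H0: μ_d = 0; H1: μ_d ≠ 0 (paired t-test on the differences, two-sided).
t = d̄/(s_d/√n) = -1.291/(6.208/√31) = -1.158
df = n − 1 = 30
Two-sided p-value ≈ 0.2561
Since p ≈ 0.2561 > α = 0.05, fail to reject H0; the data do not provide sufficient evidence against H0.

-1.158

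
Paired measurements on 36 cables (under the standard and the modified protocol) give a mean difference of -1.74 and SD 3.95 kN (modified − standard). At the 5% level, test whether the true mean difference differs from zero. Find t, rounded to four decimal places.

-2.6430

H0: μ_d = 0; H1: μ_d ≠ 0 (paired t-test on the differences, two-sided).
t = d̄/(s_d/√n) = -1.74/(3.95/√36) = -2.6430
df = n − 1 = 35
Two-sided p-value ≈ 0.012
Since p ≈ 0.012 < α = 0.05, reject H0; the data support H1.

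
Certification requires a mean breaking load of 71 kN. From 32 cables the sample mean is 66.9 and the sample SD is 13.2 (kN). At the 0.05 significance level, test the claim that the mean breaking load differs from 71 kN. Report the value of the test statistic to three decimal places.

-1.757

H0: μ = 71; H1: μ ≠ 71 (one-sample t-test, two-sided).
t = (x̄ − μ₀)/(s/√n) = (66.9 − 71)/(13.2/√32) = -1.757
df = n − 1 = 31
Two-sided p-value ≈ 0.089
Since p ≈ 0.089 > α = 0.05, fail to reject H0; the evidence is not statistically significant.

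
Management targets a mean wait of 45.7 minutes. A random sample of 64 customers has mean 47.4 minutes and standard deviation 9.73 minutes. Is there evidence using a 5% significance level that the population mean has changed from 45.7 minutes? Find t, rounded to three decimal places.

1.398

H0: μ = 45.7; H1: μ ≠ 45.7 (one-sample t-test, two-sided).
t = (x̄ − μ₀)/(s/√n) = (47.4 − 45.7)/(9.73/√64) = 1.398
df = n − 1 = 63
Two-sided p-value ≈ 0.1671
Since p ≈ 0.1671 > α = 0.05, fail to reject H0; the data do not provide sufficient evidence against H0.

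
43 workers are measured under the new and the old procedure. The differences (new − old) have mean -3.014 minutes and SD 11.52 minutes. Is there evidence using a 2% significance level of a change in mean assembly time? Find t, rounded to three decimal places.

H0: μ_d = 0; H1: μ_d ≠ 0 (paired t-test on the differences, two-sided).
t = d̄/(s_d/√n) = -3.014/(11.52/√43) = -1.716
df = n − 1 = 42
Two-sided p-value ≈ 0.094
Since p ≈ 0.094 > α = 0.02, fail to reject H0; the data do not provide sufficient evidence against H0.

-1.716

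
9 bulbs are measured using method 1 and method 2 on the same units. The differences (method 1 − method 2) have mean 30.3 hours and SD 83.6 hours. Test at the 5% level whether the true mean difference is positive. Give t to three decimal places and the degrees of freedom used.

t = 1.087, df = 8

H0: μ_d = 0; H1: μ_d > 0 (paired t-test on the differences, right-tailed).
t = d̄/(s_d/√n) = 30.3/(83.6/√9) = 1.087
df = n − 1 = 8
p-value = P(T ≥ 1.087) ≈ 0.154
Since p ≈ 0.154 > α = 0.05, fail to reject H0; the data do not provide sufficient evidence against H0.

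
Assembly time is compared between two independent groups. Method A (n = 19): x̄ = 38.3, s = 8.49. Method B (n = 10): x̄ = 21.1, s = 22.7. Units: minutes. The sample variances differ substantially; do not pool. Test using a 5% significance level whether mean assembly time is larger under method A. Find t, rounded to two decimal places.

2.31

Let group 1 = method A, group 2 = method B. H0: μ_1 = μ_2; H1: μ_1 > μ_2 (Welch's two-sample t-test, right-tailed).
t = (x̄_1 − x̄_2)/√(s_1²/n_1 + s_2²/n_2) = (38.3 − 21.1)/√(8.49²/19 + 22.7²/10) = 2.31
Welch–Satterthwaite df ≈ 10.35
p-value = P(T ≥ 2.31) ≈ 0.0213
Since p ≈ 0.0213 < α = 0.05, reject H0; the data support H1.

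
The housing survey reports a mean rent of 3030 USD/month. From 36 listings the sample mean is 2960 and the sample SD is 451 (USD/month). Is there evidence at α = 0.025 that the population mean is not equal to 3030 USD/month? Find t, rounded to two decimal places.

-0.93

H0: μ = 3030; H1: μ ≠ 3030 (one-sample t-test, two-sided).
t = (x̄ − μ₀)/(s/√n) = (2960 − 3030)/(451/√36) = -0.93
df = n − 1 = 35
Two-sided p-value ≈ 0.358
Since p ≈ 0.358 > α = 0.025, fail to reject H0; the data do not provide sufficient evidence against H0.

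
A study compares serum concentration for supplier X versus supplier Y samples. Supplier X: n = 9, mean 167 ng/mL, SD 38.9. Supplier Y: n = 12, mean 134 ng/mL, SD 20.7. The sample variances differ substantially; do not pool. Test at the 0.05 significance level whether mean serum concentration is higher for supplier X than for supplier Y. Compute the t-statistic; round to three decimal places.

Let group 1 = supplier X, group 2 = supplier Y. H0: μ_1 = μ_2; H1: μ_1 > μ_2 (Welch's two-sample t-test, right-tailed).
t = (x̄_1 − x̄_2)/√(s_1²/n_1 + s_2²/n_2) = (167 − 134)/√(38.9²/9 + 20.7²/12) = 2.311
Welch–Satterthwaite df ≈ 11.39
p-value = P(T ≥ 2.311) ≈ 0.020
Since p ≈ 0.020 < α = 0.05, reject H0; the data support H1.

2.311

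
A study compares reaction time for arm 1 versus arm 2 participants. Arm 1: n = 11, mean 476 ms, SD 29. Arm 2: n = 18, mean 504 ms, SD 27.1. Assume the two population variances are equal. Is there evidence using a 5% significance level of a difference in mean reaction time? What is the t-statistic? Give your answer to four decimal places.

-2.6300

Let group 1 = arm 1, group 2 = arm 2. H0: μ_1 = μ_2; H1: μ_1 ≠ μ_2 (two-sample pooled-variance t-test, two-sided).
s_p² = [(11−1)·29² + (18−1)·27.1²]/(11+18−2) = 773.888
t = (476 − 504)/√[773.888·(1/11 + 1/18)] = -2.6300
df = n₁ + n₂ − 2 = 27
Two-sided p-value ≈ 0.0139
Since p ≈ 0.0139 < α = 0.05, reject H0; the data support H1.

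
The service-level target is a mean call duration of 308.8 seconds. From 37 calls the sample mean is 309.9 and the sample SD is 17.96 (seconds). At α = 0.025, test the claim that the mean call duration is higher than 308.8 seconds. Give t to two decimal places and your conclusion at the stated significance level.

H0: μ = 308.8; H1: μ > 308.8 (one-sample t-test, right-tailed).
t = (x̄ − μ₀)/(s/√n) = (309.9 − 308.8)/(17.96/√37) = 0.37
df = n − 1 = 36
p-value = P(T ≥ 0.37) ≈ 0.356
Since p ≈ 0.356 > α = 0.025, fail to reject H0; the data do not provide sufficient evidence against H0.

t = 0.37; fail to reject H0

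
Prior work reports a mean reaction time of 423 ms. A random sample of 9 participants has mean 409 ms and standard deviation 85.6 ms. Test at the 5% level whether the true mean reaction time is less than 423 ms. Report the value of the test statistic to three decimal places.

-0.491

H0: μ = 423; H1: μ < 423 (one-sample t-test, left-tailed).
t = (x̄ − μ₀)/(s/√n) = (409 − 423)/(85.6/√9) = -0.491
df = n − 1 = 8
p-value = P(T ≤ -0.491) ≈ 0.318
Since p ≈ 0.318 > α = 0.05, fail to reject H0; the data do not provide sufficient evidence against H0.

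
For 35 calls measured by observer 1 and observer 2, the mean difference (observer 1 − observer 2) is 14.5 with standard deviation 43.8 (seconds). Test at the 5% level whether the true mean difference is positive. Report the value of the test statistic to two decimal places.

H0: μ_d = 0; H1: μ_d > 0 (paired t-test on the differences, right-tailed).
t = d̄/(s_d/√n) = 14.5/(43.8/√35) = 1.96
df = n − 1 = 34
p-value = P(T ≥ 1.96) ≈ 0.0292
Since p ≈ 0.0292 < α = 0.05, reject H0; the data support H1.

1.96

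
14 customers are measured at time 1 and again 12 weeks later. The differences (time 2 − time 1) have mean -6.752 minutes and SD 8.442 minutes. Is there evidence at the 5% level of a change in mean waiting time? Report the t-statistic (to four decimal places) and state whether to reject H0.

H0: μ_d = 0; H1: μ_d ≠ 0 (paired t-test on the differences, two-sided).
t = d̄/(s_d/√n) = -6.752/(8.442/√14) = -2.9926
df = n − 1 = 13
Two-sided p-value ≈ 0.0104
Since p ≈ 0.0104 < α = 0.05, reject H0; the data support H1.

t = -2.9926; reject H0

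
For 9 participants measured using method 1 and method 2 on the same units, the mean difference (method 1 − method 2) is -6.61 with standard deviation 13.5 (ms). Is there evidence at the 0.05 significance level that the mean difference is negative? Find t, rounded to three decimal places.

H0: μ_d = 0; H1: μ_d < 0 (paired t-test on the differences, left-tailed).
t = d̄/(s_d/√n) = -6.61/(13.5/√9) = -1.469
df = n − 1 = 8
p-value = P(T ≤ -1.469) ≈ 0.090
Since p ≈ 0.090 > α = 0.05, fail to reject H0; the data do not provide sufficient evidence against H0.

-1.469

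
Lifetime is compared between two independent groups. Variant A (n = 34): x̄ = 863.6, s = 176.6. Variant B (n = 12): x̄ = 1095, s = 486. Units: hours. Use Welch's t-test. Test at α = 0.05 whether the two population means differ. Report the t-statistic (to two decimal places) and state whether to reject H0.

t = -1.61; fail to reject H0

Let group 1 = variant A, group 2 = variant B. H0: μ_1 = μ_2; H1: μ_1 ≠ μ_2 (Welch's two-sample t-test, two-sided).
t = (x̄_1 − x̄_2)/√(s_1²/n_1 + s_2²/n_2) = (863.6 − 1095)/√(176.6²/34 + 486²/12) = -1.61
Welch–Satterthwaite df ≈ 12.04
Two-sided p-value ≈ 0.133
Since p ≈ 0.133 > α = 0.05, fail to reject H0; the data do not provide sufficient evidence against H0.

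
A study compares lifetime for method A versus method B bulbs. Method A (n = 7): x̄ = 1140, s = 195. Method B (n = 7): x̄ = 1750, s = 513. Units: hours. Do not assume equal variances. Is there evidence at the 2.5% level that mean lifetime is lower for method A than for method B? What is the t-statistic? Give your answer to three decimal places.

Let group 1 = method A, group 2 = method B. H0: μ_1 = μ_2; H1: μ_1 < μ_2 (Welch's two-sample t-test, left-tailed).
t = (x̄_1 − x̄_2)/√(s_1²/n_1 + s_2²/n_2) = (1140 − 1750)/√(195²/7 + 513²/7) = -2.941
Welch–Satterthwaite df ≈ 7.70
p-value = P(T ≤ -2.941) ≈ 0.010
Since p ≈ 0.010 < α = 0.025, reject H0; the evidence is statistically significant.

-2.941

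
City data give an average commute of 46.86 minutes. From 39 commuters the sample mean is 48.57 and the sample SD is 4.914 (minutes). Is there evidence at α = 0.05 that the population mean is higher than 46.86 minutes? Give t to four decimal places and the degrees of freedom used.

t = 2.1732, df = 38

H0: μ = 46.86; H1: μ > 46.86 (one-sample t-test, right-tailed).
t = (x̄ − μ₀)/(s/√n) = (48.57 − 46.86)/(4.914/√39) = 2.1732
df = n − 1 = 38
p-value = P(T ≥ 2.1732) ≈ 0.018
Since p ≈ 0.018 < α = 0.05, reject H0; the data support H1.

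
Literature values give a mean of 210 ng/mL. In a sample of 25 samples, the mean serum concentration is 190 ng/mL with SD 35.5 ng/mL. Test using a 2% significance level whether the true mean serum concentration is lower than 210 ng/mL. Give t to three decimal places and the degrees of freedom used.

t = -2.817, df = 24

H0: μ = 210; H1: μ < 210 (one-sample t-test, left-tailed).
t = (x̄ − μ₀)/(s/√n) = (190 − 210)/(35.5/√25) = -2.817
df = n − 1 = 24
p-value = P(T ≤ -2.817) ≈ 0.0048
Since p ≈ 0.0048 < α = 0.02, reject H0; the evidence is statistically significant.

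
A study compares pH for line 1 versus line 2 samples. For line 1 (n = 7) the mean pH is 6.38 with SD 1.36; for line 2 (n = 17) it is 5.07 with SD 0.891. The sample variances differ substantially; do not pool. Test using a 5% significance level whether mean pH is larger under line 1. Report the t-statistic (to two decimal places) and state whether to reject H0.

Let group 1 = line 1, group 2 = line 2. H0: μ_1 = μ_2; H1: μ_1 > μ_2 (Welch's two-sample t-test, right-tailed).
t = (x̄_1 − x̄_2)/√(s_1²/n_1 + s_2²/n_2) = (6.38 − 5.07)/√(1.36²/7 + 0.891²/17) = 2.35
Welch–Satterthwaite df ≈ 8.21
p-value = P(T ≥ 2.35) ≈ 0.023
Since p ≈ 0.023 < α = 0.05, reject H0; the evidence is statistically significant.

t = 2.35; reject H0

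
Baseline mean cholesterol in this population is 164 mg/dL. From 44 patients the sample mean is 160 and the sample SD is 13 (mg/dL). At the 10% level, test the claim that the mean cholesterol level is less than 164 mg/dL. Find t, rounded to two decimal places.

H0: μ = 164; H1: μ < 164 (one-sample t-test, left-tailed).
t = (x̄ − μ₀)/(s/√n) = (160 − 164)/(13/√44) = -2.04
df = n − 1 = 43
p-value = P(T ≤ -2.04) ≈ 0.0237
Since p ≈ 0.0237 < α = 0.1, reject H0; the data support H1.

-2.04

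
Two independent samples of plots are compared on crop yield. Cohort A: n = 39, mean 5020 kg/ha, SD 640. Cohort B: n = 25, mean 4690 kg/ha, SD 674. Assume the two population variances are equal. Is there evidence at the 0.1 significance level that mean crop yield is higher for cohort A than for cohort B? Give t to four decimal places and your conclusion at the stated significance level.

t = 1.9714; reject H0

Let group 1 = cohort A, group 2 = cohort B. H0: μ_1 = μ_2; H1: μ_1 > μ_2 (two-sample pooled-variance t-test, right-tailed).
s_p² = [(39−1)·640² + (25−1)·674²]/(39+25−2) = 426894
t = (5020 − 4690)/√[426894·(1/39 + 1/25)] = 1.9714
df = n₁ + n₂ − 2 = 62
p-value = P(T ≥ 1.9714) ≈ 0.027
Since p ≈ 0.027 < α = 0.1, reject H0; the data support H1.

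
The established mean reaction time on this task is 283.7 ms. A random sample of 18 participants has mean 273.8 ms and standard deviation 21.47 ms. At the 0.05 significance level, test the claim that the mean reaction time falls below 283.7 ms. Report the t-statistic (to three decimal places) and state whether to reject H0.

H0: μ = 283.7; H1: μ < 283.7 (one-sample t-test, left-tailed).
t = (x̄ − μ₀)/(s/√n) = (273.8 − 283.7)/(21.47/√18) = -1.956
df = n − 1 = 17
p-value = P(T ≤ -1.956) ≈ 0.0335
Since p ≈ 0.0335 < α = 0.05, reject H0; the data support H1.

t = -1.956; reject H0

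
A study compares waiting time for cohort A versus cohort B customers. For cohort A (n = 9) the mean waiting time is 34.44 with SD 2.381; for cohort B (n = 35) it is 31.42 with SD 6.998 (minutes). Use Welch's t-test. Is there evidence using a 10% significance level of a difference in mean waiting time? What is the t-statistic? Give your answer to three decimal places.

Let group 1 = cohort A, group 2 = cohort B. H0: μ_1 = μ_2; H1: μ_1 ≠ μ_2 (Welch's two-sample t-test, two-sided).
t = (x̄_1 − x̄_2)/√(s_1²/n_1 + s_2²/n_2) = (34.44 − 31.42)/√(2.381²/9 + 6.998²/35) = 2.120
Welch–Satterthwaite df ≈ 38.41
Two-sided p-value ≈ 0.0405
Since p ≈ 0.0405 < α = 0.1, reject H0; the evidence is statistically significant.

2.120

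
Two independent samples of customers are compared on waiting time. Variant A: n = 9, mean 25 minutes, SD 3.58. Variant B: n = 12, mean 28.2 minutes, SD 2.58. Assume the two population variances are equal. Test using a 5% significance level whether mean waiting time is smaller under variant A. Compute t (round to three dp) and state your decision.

Let group 1 = variant A, group 2 = variant B. H0: μ_1 = μ_2; H1: μ_1 < μ_2 (two-sample pooled-variance t-test, left-tailed).
s_p² = [(9−1)·3.58² + (12−1)·2.58²]/(9+12−2) = 9.25008
t = (25 − 28.2)/√[9.25008·(1/9 + 1/12)] = -2.386
df = n₁ + n₂ − 2 = 19
p-value = P(T ≤ -2.386) ≈ 0.0138
Since p ≈ 0.0138 < α = 0.05, reject H0; the evidence is statistically significant.

t = -2.386; reject H0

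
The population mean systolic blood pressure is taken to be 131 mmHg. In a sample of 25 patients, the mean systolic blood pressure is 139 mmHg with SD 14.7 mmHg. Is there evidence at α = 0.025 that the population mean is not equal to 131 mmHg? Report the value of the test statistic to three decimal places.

2.721

H0: μ = 131; H1: μ ≠ 131 (one-sample t-test, two-sided).
t = (x̄ − μ₀)/(s/√n) = (139 − 131)/(14.7/√25) = 2.721
df = n − 1 = 24
Two-sided p-value ≈ 0.0119
Since p ≈ 0.0119 < α = 0.025, reject H0; the evidence is statistically significant.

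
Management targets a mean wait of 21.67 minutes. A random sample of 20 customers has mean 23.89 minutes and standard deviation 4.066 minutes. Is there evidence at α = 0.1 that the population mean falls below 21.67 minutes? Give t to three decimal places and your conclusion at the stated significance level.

t = 2.442; fail to reject H0

H0: μ = 21.67; H1: μ < 21.67 (one-sample t-test, left-tailed).
t = (x̄ − μ₀)/(s/√n) = (23.89 − 21.67)/(4.066/√20) = 2.442
df = n − 1 = 19
p-value = P(T ≤ 2.442) ≈ 0.988
Since p ≈ 0.988 > α = 0.1, fail to reject H0; the data do not provide sufficient evidence against H0.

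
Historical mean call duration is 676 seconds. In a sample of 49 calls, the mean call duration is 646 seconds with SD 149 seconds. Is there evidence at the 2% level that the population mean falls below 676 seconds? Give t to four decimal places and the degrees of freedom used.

t = -1.4094, df = 48

H0: μ = 676; H1: μ < 676 (one-sample t-test, left-tailed).
t = (x̄ − μ₀)/(s/√n) = (646 − 676)/(149/√49) = -1.4094
df = n − 1 = 48
p-value = P(T ≤ -1.4094) ≈ 0.0826
Since p ≈ 0.0826 > α = 0.02, fail to reject H0; the evidence is not statistically significant.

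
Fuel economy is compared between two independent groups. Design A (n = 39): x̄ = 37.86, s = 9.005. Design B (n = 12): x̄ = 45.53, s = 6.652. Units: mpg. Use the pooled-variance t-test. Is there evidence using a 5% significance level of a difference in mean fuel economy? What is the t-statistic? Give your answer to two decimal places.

-2.72

Let group 1 = design A, group 2 = design B. H0: μ_1 = μ_2; H1: μ_1 ≠ μ_2 (two-sample pooled-variance t-test, two-sided).
s_p² = [(39−1)·9.005² + (12−1)·6.652²]/(39+12−2) = 72.8196
t = (37.86 − 45.53)/√[72.8196·(1/39 + 1/12)] = -2.72
df = n₁ + n₂ − 2 = 49
Two-sided p-value ≈ 0.009
Since p ≈ 0.009 < α = 0.05, reject H0; the data support H1.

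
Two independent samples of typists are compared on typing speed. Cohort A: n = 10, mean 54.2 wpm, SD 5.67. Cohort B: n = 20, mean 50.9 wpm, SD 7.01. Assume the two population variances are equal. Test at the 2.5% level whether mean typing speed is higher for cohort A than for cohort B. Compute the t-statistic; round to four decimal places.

Let group 1 = cohort A, group 2 = cohort B. H0: μ_1 = μ_2; H1: μ_1 > μ_2 (two-sample pooled-variance t-test, right-tailed).
s_p² = [(10−1)·5.67² + (20−1)·7.01²]/(10+20−2) = 43.6786
t = (54.2 − 50.9)/√[43.6786·(1/10 + 1/20)] = 1.2892
df = n₁ + n₂ − 2 = 28
p-value = P(T ≥ 1.2892) ≈ 0.104
Since p ≈ 0.104 > α = 0.025, fail to reject H0; the evidence is not statistically significant.

1.2892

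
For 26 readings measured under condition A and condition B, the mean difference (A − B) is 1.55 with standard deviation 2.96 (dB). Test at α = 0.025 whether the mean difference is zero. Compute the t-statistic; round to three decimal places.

H0: μ_d = 0; H1: μ_d ≠ 0 (paired t-test on the differences, two-sided).
t = d̄/(s_d/√n) = 1.55/(2.96/√26) = 2.670
df = n − 1 = 25
Two-sided p-value ≈ 0.013
Since p ≈ 0.013 < α = 0.025, reject H0; the evidence is statistically significant.

2.670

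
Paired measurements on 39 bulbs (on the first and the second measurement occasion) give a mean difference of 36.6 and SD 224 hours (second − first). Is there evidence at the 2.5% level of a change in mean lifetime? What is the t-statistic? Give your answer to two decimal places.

1.02

H0: μ_d = 0; H1: μ_d ≠ 0 (paired t-test on the differences, two-sided).
t = d̄/(s_d/√n) = 36.6/(224/√39) = 1.02
df = n − 1 = 38
Two-sided p-value ≈ 0.3140
Since p ≈ 0.3140 > α = 0.025, fail to reject H0; the data do not provide sufficient evidence against H0.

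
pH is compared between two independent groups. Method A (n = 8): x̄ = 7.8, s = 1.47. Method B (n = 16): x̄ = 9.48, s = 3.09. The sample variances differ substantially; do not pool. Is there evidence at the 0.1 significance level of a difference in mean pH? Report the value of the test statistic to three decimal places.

Let group 1 = method A, group 2 = method B. H0: μ_1 = μ_2; H1: μ_1 ≠ μ_2 (Welch's two-sample t-test, two-sided).
t = (x̄_1 − x̄_2)/√(s_1²/n_1 + s_2²/n_2) = (7.8 − 9.48)/√(1.47²/8 + 3.09²/16) = -1.804
Welch–Satterthwaite df ≈ 22.00
Two-sided p-value ≈ 0.085
Since p ≈ 0.085 < α = 0.1, reject H0; the data support H1.

-1.804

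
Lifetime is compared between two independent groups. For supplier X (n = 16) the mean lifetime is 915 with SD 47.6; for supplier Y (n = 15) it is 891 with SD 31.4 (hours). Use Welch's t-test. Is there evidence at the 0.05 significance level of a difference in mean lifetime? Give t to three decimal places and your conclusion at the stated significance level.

Let group 1 = supplier X, group 2 = supplier Y. H0: μ_1 = μ_2; H1: μ_1 ≠ μ_2 (Welch's two-sample t-test, two-sided).
t = (x̄_1 − x̄_2)/√(s_1²/n_1 + s_2²/n_2) = (915 − 891)/√(47.6²/16 + 31.4²/15) = 1.667
Welch–Satterthwaite df ≈ 26.13
Two-sided p-value ≈ 0.108
Since p ≈ 0.108 > α = 0.05, fail to reject H0; the data do not provide sufficient evidence against H0.

t = 1.667; fail to reject H0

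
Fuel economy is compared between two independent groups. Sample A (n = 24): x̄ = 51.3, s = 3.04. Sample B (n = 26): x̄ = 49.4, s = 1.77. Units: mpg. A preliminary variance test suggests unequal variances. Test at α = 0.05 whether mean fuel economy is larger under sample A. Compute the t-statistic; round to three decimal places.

2.672

Let group 1 = sample A, group 2 = sample B. H0: μ_1 = μ_2; H1: μ_1 > μ_2 (Welch's two-sample t-test, right-tailed).
t = (x̄_1 − x̄_2)/√(s_1²/n_1 + s_2²/n_2) = (51.3 − 49.4)/√(3.04²/24 + 1.77²/26) = 2.672
Welch–Satterthwaite df ≈ 36.37
p-value = P(T ≥ 2.672) ≈ 0.006
Since p ≈ 0.006 < α = 0.05, reject H0; the evidence is statistically significant.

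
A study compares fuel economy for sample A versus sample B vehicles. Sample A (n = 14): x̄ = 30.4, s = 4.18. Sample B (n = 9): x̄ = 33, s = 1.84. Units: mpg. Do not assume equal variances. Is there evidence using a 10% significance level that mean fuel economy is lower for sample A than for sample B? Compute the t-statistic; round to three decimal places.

Let group 1 = sample A, group 2 = sample B. H0: μ_1 = μ_2; H1: μ_1 < μ_2 (Welch's two-sample t-test, left-tailed).
t = (x̄_1 − x̄_2)/√(s_1²/n_1 + s_2²/n_2) = (30.4 − 33)/√(4.18²/14 + 1.84²/9) = -2.040
Welch–Satterthwaite df ≈ 19.19
p-value = P(T ≤ -2.040) ≈ 0.0277
Since p ≈ 0.0277 < α = 0.1, reject H0; the data support H1.

-2.040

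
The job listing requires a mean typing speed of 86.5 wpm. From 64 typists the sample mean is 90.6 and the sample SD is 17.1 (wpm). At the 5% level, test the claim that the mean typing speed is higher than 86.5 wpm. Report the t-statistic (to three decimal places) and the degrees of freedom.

H0: μ = 86.5; H1: μ > 86.5 (one-sample t-test, right-tailed).
t = (x̄ − μ₀)/(s/√n) = (90.6 − 86.5)/(17.1/√64) = 1.918
df = n − 1 = 63
p-value = P(T ≥ 1.918) ≈ 0.0298
Since p ≈ 0.0298 < α = 0.05, reject H0; the data support H1.

t = 1.918, df = 63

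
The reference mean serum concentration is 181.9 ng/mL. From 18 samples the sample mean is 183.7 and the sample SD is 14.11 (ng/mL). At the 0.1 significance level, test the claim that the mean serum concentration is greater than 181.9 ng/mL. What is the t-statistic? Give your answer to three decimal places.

0.541

H0: μ = 181.9; H1: μ > 181.9 (one-sample t-test, right-tailed).
t = (x̄ − μ₀)/(s/√n) = (183.7 − 181.9)/(14.11/√18) = 0.541
df = n − 1 = 17
p-value = P(T ≥ 0.541) ≈ 0.2977
Since p ≈ 0.2977 > α = 0.1, fail to reject H0; the data do not provide sufficient evidence against H0.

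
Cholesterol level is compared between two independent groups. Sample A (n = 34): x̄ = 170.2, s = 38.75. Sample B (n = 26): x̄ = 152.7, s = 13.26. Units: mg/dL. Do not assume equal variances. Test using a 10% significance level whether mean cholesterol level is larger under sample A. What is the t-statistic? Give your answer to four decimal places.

Let group 1 = sample A, group 2 = sample B. H0: μ_1 = μ_2; H1: μ_1 > μ_2 (Welch's two-sample t-test, right-tailed).
t = (x̄_1 − x̄_2)/√(s_1²/n_1 + s_2²/n_2) = (170.2 − 152.7)/√(38.75²/34 + 13.26²/26) = 2.4523
Welch–Satterthwaite df ≈ 42.56
p-value = P(T ≥ 2.4523) ≈ 0.009
Since p ≈ 0.009 < α = 0.1, reject H0; the data support H1.

2.4523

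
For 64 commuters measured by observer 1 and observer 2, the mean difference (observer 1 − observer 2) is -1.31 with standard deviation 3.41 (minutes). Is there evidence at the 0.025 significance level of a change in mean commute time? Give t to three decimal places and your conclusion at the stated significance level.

t = -3.073; reject H0

H0: μ_d = 0; H1: μ_d ≠ 0 (paired t-test on the differences, two-sided).
t = d̄/(s_d/√n) = -1.31/(3.41/√64) = -3.073
df = n − 1 = 63
Two-sided p-value ≈ 0.003
Since p ≈ 0.003 < α = 0.025, reject H0; the evidence is statistically significant.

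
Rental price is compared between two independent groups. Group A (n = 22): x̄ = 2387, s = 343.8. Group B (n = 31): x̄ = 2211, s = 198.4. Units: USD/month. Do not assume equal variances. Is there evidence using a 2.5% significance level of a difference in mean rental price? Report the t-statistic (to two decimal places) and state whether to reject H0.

Let group 1 = group A, group 2 = group B. H0: μ_1 = μ_2; H1: μ_1 ≠ μ_2 (Welch's two-sample t-test, two-sided).
t = (x̄_1 − x̄_2)/√(s_1²/n_1 + s_2²/n_2) = (2387 − 2211)/√(343.8²/22 + 198.4²/31) = 2.16
Welch–Satterthwaite df ≈ 30.89
Two-sided p-value ≈ 0.039
Since p ≈ 0.039 > α = 0.025, fail to reject H0; the evidence is not statistically significant.

t = 2.16; fail to reject H0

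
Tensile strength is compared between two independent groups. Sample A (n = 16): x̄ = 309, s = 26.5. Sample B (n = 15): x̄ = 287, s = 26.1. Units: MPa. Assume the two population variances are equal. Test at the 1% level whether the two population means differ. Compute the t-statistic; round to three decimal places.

2.327

Let group 1 = sample A, group 2 = sample B. H0: μ_1 = μ_2; H1: μ_1 ≠ μ_2 (two-sample pooled-variance t-test, two-sided).
s_p² = [(16−1)·26.5² + (15−1)·26.1²]/(16+15−2) = 692.093
t = (309 − 287)/√[692.093·(1/16 + 1/15)] = 2.327
df = n₁ + n₂ − 2 = 29
Two-sided p-value ≈ 0.0272
Since p ≈ 0.0272 > α = 0.01, fail to reject H0; the data do not provide sufficient evidence against H0.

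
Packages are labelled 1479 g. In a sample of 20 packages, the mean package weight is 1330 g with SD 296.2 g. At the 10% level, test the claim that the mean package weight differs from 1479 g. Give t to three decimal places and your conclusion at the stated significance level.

t = -2.250; reject H0

H0: μ = 1479; H1: μ ≠ 1479 (one-sample t-test, two-sided).
t = (x̄ − μ₀)/(s/√n) = (1330 − 1479)/(296.2/√20) = -2.250
df = n − 1 = 19
Two-sided p-value ≈ 0.037
Since p ≈ 0.037 < α = 0.1, reject H0; the data support H1.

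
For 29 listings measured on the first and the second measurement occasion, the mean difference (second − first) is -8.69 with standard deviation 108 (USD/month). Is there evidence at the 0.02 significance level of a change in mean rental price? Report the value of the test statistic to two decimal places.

-0.43

H0: μ_d = 0; H1: μ_d ≠ 0 (paired t-test on the differences, two-sided).
t = d̄/(s_d/√n) = -8.69/(108/√29) = -0.43
df = n − 1 = 28
Two-sided p-value ≈ 0.668
Since p ≈ 0.668 > α = 0.02, fail to reject H0; the evidence is not statistically significant.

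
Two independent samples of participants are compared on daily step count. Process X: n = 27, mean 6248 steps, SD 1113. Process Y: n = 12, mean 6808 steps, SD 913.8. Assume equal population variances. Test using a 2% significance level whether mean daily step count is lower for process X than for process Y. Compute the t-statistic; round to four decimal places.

Let group 1 = process X, group 2 = process Y. H0: μ_1 = μ_2; H1: μ_1 < μ_2 (two-sample pooled-variance t-test, left-tailed).
s_p² = [(27−1)·1113² + (12−1)·913.8²]/(27+12−2) = 1118740
t = (6248 − 6808)/√[1118740·(1/27 + 1/12)] = -1.5260
df = n₁ + n₂ − 2 = 37
p-value = P(T ≤ -1.5260) ≈ 0.0678
Since p ≈ 0.0678 > α = 0.02, fail to reject H0; the data do not provide sufficient evidence against H0.

-1.5260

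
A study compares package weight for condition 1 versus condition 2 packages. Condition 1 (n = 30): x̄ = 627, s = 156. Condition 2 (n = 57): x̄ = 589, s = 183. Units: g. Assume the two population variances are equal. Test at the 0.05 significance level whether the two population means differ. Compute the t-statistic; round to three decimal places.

Let group 1 = condition 1, group 2 = condition 2. H0: μ_1 = μ_2; H1: μ_1 ≠ μ_2 (two-sample pooled-variance t-test, two-sided).
s_p² = [(30−1)·156² + (57−1)·183²]/(30+57−2) = 30366.2
t = (627 − 589)/√[30366.2·(1/30 + 1/57)] = 0.967
df = n₁ + n₂ − 2 = 85
Two-sided p-value ≈ 0.3364
Since p ≈ 0.3364 > α = 0.05, fail to reject H0; the evidence is not statistically significant.

0.967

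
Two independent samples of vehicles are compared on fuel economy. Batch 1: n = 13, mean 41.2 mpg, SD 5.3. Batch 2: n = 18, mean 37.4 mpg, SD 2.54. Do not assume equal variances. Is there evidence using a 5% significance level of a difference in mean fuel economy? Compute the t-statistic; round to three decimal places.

Let group 1 = batch 1, group 2 = batch 2. H0: μ_1 = μ_2; H1: μ_1 ≠ μ_2 (Welch's two-sample t-test, two-sided).
t = (x̄_1 − x̄_2)/√(s_1²/n_1 + s_2²/n_2) = (41.2 − 37.4)/√(5.3²/13 + 2.54²/18) = 2.394
Welch–Satterthwaite df ≈ 16.00
Two-sided p-value ≈ 0.029
Since p ≈ 0.029 < α = 0.05, reject H0; the data support H1.

2.394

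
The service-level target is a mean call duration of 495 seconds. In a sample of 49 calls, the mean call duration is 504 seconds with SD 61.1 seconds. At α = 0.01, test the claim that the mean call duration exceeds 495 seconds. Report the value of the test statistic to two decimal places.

1.03

H0: μ = 495; H1: μ > 495 (one-sample t-test, right-tailed).
t = (x̄ − μ₀)/(s/√n) = (504 − 495)/(61.1/√49) = 1.03
df = n − 1 = 48
p-value = P(T ≥ 1.03) ≈ 0.154
Since p ≈ 0.154 > α = 0.01, fail to reject H0; the evidence is not statistically significant.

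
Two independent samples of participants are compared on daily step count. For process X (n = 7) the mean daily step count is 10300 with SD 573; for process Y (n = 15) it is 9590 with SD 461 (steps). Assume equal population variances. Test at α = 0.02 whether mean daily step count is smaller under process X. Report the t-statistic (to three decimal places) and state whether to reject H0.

Let group 1 = process X, group 2 = process Y. H0: μ_1 = μ_2; H1: μ_1 < μ_2 (two-sample pooled-variance t-test, left-tailed).
s_p² = [(7−1)·573² + (15−1)·461²]/(7+15−2) = 247263
t = (10300 − 9590)/√[247263·(1/7 + 1/15)] = 3.119
df = n₁ + n₂ − 2 = 20
p-value = P(T ≤ 3.119) ≈ 0.9973
Since p ≈ 0.9973 > α = 0.02, fail to reject H0; the evidence is not statistically significant.

t = 3.119; fail to reject H0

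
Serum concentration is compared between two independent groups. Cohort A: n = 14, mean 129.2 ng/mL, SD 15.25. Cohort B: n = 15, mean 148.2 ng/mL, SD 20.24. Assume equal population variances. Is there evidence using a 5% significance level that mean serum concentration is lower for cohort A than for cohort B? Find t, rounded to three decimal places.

-2.839

Let group 1 = cohort A, group 2 = cohort B. H0: μ_1 = μ_2; H1: μ_1 < μ_2 (two-sample pooled-variance t-test, left-tailed).
s_p² = [(14−1)·15.25² + (15−1)·20.24²]/(14+15−2) = 324.39
t = (129.2 − 148.2)/√[324.39·(1/14 + 1/15)] = -2.839
df = n₁ + n₂ − 2 = 27
p-value = P(T ≤ -2.839) ≈ 0.004
Since p ≈ 0.004 < α = 0.05, reject H0; the data support H1.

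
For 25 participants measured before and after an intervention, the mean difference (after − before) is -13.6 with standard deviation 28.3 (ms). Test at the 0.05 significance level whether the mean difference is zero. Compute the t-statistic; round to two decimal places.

H0: μ_d = 0; H1: μ_d ≠ 0 (paired t-test on the differences, two-sided).
t = d̄/(s_d/√n) = -13.6/(28.3/√25) = -2.40
df = n − 1 = 24
Two-sided p-value ≈ 0.024
Since p ≈ 0.024 < α = 0.05, reject H0; the data support H1.

-2.40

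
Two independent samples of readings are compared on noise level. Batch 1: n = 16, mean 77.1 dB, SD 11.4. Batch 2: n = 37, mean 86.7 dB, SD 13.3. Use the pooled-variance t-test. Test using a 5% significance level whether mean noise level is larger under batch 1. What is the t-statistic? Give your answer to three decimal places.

-2.512

Let group 1 = batch 1, group 2 = batch 2. H0: μ_1 = μ_2; H1: μ_1 > μ_2 (two-sample pooled-variance t-test, right-tailed).
s_p² = [(16−1)·11.4² + (37−1)·13.3²]/(16+37−2) = 163.087
t = (77.1 − 86.7)/√[163.087·(1/16 + 1/37)] = -2.512
df = n₁ + n₂ − 2 = 51
p-value = P(T ≥ -2.512) ≈ 0.9924
Since p ≈ 0.9924 > α = 0.05, fail to reject H0; the data do not provide sufficient evidence against H0.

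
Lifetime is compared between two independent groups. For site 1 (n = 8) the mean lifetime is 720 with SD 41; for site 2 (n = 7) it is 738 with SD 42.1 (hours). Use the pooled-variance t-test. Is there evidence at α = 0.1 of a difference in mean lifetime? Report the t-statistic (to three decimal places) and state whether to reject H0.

t = -0.838; fail to reject H0

Let group 1 = site 1, group 2 = site 2. H0: μ_1 = μ_2; H1: μ_1 ≠ μ_2 (two-sample pooled-variance t-test, two-sided).
s_p² = [(8−1)·41² + (7−1)·42.1²]/(8+7−2) = 1723.19
t = (720 − 738)/√[1723.19·(1/8 + 1/7)] = -0.838
df = n₁ + n₂ − 2 = 13
Two-sided p-value ≈ 0.417
Since p ≈ 0.417 > α = 0.1, fail to reject H0; the evidence is not statistically significant.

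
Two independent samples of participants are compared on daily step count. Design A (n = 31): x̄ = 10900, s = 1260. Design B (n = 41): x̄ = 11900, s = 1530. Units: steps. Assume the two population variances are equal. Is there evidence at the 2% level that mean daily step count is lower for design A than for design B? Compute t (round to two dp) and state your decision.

Let group 1 = design A, group 2 = design B. H0: μ_1 = μ_2; H1: μ_1 < μ_2 (two-sample pooled-variance t-test, left-tailed).
s_p² = [(31−1)·1260² + (41−1)·1530²]/(31+41−2) = 2018060
t = (10900 − 11900)/√[2018060·(1/31 + 1/41)] = -2.96
df = n₁ + n₂ − 2 = 70
p-value = P(T ≤ -2.96) ≈ 0.002
Since p ≈ 0.002 < α = 0.02, reject H0; the data support H1.

t = -2.96; reject H0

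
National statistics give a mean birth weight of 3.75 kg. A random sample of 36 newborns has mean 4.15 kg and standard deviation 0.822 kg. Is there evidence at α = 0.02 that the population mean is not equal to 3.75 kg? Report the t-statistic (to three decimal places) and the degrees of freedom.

H0: μ = 3.75; H1: μ ≠ 3.75 (one-sample t-test, two-sided).
t = (x̄ − μ₀)/(s/√n) = (4.15 − 3.75)/(0.822/√36) = 2.920
df = n − 1 = 35
Two-sided p-value ≈ 0.0061
Since p ≈ 0.0061 < α = 0.02, reject H0; the evidence is statistically significant.

t = 2.920, df = 35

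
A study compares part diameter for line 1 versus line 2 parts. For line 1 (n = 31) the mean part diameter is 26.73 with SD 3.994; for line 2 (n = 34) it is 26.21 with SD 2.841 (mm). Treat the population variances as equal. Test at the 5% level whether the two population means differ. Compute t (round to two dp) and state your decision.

t = 0.61; fail to reject H0

Let group 1 = line 1, group 2 = line 2. H0: μ_1 = μ_2; H1: μ_1 ≠ μ_2 (two-sample pooled-variance t-test, two-sided).
s_p² = [(31−1)·3.994² + (34−1)·2.841²]/(31+34−2) = 11.824
t = (26.73 − 26.21)/√[11.824·(1/31 + 1/34)] = 0.61
df = n₁ + n₂ − 2 = 63
Two-sided p-value ≈ 0.545
Since p ≈ 0.545 > α = 0.05, fail to reject H0; the evidence is not statistically significant.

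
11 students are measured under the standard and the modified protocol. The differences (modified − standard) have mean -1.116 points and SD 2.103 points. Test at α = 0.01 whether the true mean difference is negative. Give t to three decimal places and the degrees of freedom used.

t = -1.760, df = 10

H0: μ_d = 0; H1: μ_d < 0 (paired t-test on the differences, left-tailed).
t = d̄/(s_d/√n) = -1.116/(2.103/√11) = -1.760
df = n − 1 = 10
p-value = P(T ≤ -1.760) ≈ 0.0544
Since p ≈ 0.0544 > α = 0.01, fail to reject H0; the evidence is not statistically significant.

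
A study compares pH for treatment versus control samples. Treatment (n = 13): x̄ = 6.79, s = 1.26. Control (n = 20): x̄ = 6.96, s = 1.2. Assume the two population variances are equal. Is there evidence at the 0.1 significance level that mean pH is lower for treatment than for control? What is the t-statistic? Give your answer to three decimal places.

Let group 1 = treatment, group 2 = control. H0: μ_1 = μ_2; H1: μ_1 < μ_2 (two-sample pooled-variance t-test, left-tailed).
s_p² = [(13−1)·1.26² + (20−1)·1.2²]/(13+20−2) = 1.49714
t = (6.79 − 6.96)/√[1.49714·(1/13 + 1/20)] = -0.390
df = n₁ + n₂ − 2 = 31
p-value = P(T ≤ -0.390) ≈ 0.350
Since p ≈ 0.350 > α = 0.1, fail to reject H0; the evidence is not statistically significant.

-0.390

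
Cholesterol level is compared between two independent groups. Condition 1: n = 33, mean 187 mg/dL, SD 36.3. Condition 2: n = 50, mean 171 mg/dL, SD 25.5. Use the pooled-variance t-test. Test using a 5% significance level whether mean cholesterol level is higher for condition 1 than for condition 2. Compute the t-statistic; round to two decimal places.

2.36

Let group 1 = condition 1, group 2 = condition 2. H0: μ_1 = μ_2; H1: μ_1 > μ_2 (two-sample pooled-variance t-test, right-tailed).
s_p² = [(33−1)·36.3² + (50−1)·25.5²]/(33+50−2) = 913.93
t = (187 − 171)/√[913.93·(1/33 + 1/50)] = 2.36
df = n₁ + n₂ − 2 = 81
p-value = P(T ≥ 2.36) ≈ 0.0103
Since p ≈ 0.0103 < α = 0.05, reject H0; the evidence is statistically significant.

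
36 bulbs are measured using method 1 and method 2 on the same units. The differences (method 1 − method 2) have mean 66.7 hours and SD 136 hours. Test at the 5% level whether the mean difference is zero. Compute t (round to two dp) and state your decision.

t = 2.94; reject H0

H0: μ_d = 0; H1: μ_d ≠ 0 (paired t-test on the differences, two-sided).
t = d̄/(s_d/√n) = 66.7/(136/√36) = 2.94
df = n − 1 = 35
Two-sided p-value ≈ 0.0057
Since p ≈ 0.0057 < α = 0.05, reject H0; the evidence is statistically significant.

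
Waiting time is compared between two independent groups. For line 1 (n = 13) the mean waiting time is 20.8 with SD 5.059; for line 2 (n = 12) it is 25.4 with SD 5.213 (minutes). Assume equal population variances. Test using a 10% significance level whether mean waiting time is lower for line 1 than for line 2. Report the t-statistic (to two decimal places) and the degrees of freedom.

Let group 1 = line 1, group 2 = line 2. H0: μ_1 = μ_2; H1: μ_1 < μ_2 (two-sample pooled-variance t-test, left-tailed).
s_p² = [(13−1)·5.059² + (12−1)·5.213²]/(13+12−2) = 26.35
t = (20.8 − 25.4)/√[26.35·(1/13 + 1/12)] = -2.24
df = n₁ + n₂ − 2 = 23
p-value = P(T ≤ -2.24) ≈ 0.018
Since p ≈ 0.018 < α = 0.1, reject H0; the data support H1.

t = -2.24, df = 23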